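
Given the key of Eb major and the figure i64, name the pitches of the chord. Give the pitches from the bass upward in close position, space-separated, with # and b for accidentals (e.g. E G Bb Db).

Scale degree 1 in Eb major is Eb; here the chord built on it is altered to a minor triad. i64 is the minor tonic, borrowed from the parallel minor.
So the chord is Eb-Gb-Bb, a minor triad.
With the 64 figure the chord is in second inversion; from the bass Bb upward in close position it reads Bb-Eb-Gb.

Bb Eb Gb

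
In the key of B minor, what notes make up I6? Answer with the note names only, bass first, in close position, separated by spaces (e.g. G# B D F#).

Scale degree 1 in B minor is B; here the chord built on it is altered to a major triad. I6 is the major tonic (Picardy third), borrowed from the parallel major.
So the chord is B-D#-F#, a major triad.
The figured bass 6 indicates first inversion, placing the third (D#) in the bass: D#-F#-B.

D# F# B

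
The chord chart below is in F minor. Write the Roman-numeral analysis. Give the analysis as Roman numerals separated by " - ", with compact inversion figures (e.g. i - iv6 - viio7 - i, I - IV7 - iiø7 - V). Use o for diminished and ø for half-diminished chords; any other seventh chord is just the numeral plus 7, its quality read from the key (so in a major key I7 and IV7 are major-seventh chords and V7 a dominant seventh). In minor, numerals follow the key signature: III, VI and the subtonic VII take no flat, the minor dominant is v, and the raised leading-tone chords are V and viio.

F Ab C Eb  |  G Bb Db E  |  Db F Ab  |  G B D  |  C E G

F-Ab-C-Eb: minor seventh chord on F = scale degree 1 → i7.
G-Bb-Db-E: root E is the leading tone; fully diminished seventh chord there is viio65.
Db-F-Ab: major triad on Db = scale degree 6 → VI.
G-B-D: a major triad on G, the applied dominant of V → V/V.
C-E-G: major triad on C = scale degree 5 → V.

i7 - viio65 - VI - V/V - V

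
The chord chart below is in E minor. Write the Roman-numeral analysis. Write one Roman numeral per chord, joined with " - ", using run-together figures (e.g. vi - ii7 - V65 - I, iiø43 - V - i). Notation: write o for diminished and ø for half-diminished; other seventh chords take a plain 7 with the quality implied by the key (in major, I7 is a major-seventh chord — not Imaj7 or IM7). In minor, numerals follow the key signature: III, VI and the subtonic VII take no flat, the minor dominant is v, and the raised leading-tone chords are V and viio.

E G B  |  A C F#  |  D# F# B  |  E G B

E-G-B: root E is the tonic; minor triad there is i.
A-C-F# has root F#, degree 2 in E minor, so iio6.
D#-F#-B: major triad on B = scale degree 5 → V6.
E-G-B: minor triad on E = scale degree 1 → i.

i - iio6 - V6 - i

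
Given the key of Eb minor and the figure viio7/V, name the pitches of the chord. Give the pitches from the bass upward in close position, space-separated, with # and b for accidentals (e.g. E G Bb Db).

viio7/V is a secondary leading-tone chord. The target V is Bb in Eb minor; the applied chord is rooted a semitone below, on A.
Building a fully diminished seventh chord on A gives A-C-Eb-Gb.

A C Eb Gb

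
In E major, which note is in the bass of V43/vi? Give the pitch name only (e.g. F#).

D#

The applied chord V43/vi is rooted on G#: G#-B#-D#-F#.
The figure 43 means second inversion — the fifth is in the bass.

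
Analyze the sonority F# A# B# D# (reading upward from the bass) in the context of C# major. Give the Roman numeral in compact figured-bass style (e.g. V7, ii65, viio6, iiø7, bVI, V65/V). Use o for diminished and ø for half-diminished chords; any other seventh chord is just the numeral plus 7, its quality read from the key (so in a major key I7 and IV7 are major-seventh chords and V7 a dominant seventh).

viiø43

The pitches B#-D#-F#-A# form a half-diminished seventh chord rooted on B#.
B# is scale degree 7 in C# major, and a half-diminished seventh chord on that degree is written viiø7.
With F# in the bass the chord is in second inversion, so the figured bass is 43.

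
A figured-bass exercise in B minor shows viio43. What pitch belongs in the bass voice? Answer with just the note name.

viio in B minor has root A#; the chord is A#-C#-E-G.
The figure 43 means second inversion — the fifth is in the bass.

E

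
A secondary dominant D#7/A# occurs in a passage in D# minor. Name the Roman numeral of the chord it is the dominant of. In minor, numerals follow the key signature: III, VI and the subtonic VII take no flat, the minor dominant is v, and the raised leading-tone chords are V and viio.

The chord is a dominant seventh chord on D#.
A dominant resolves down a perfect fifth: D# → G#. In D# minor, G# is scale degree 4, i.e. iv.

iv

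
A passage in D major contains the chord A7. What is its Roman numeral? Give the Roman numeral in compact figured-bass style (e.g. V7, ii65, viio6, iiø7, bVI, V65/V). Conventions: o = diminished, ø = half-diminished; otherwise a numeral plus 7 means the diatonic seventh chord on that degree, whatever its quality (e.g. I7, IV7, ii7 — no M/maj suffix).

V7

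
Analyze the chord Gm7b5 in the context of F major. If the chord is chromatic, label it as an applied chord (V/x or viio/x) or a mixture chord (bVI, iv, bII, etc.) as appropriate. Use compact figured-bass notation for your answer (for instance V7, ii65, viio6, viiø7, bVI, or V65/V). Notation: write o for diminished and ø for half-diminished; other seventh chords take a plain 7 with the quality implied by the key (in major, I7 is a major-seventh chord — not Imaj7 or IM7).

iiø7

Stacked in thirds the chord is G-Bb-Db-F: a half-diminished seventh chord on G.
G is the second degree of F major. This is the half-diminished supertonic seventh, borrowed from the parallel minor.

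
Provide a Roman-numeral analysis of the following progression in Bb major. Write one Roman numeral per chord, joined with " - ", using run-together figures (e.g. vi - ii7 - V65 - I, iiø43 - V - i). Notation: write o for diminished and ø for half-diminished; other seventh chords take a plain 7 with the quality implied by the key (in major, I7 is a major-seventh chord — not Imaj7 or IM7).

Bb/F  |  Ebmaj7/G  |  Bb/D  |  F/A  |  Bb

Bb/F: major triad on Bb = scale degree 1 → I64.
Ebmaj7/G: major seventh chord on Eb = scale degree 4 → IV65.
Bb/D: root Bb is the tonic; major triad there is I6.
F/A has root F, degree 5 in Bb major, so V6.
Bb: root Bb is the tonic; major triad there is I.

I64 - IV65 - I6 - V6 - I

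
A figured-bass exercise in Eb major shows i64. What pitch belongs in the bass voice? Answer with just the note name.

Bb

i in Eb major has root Eb; the chord is Eb-Gb-Bb.
The figure 64 means second inversion — the fifth is in the bass.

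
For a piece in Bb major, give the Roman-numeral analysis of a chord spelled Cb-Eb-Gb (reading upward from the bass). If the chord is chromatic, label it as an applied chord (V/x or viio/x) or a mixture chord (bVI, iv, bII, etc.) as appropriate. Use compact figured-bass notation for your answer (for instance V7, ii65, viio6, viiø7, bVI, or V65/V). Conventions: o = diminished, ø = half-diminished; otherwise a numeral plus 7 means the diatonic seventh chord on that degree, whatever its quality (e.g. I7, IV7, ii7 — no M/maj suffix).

bII

The pitches Cb-Eb-Gb form a major triad rooted on Cb.
Cb is the lowered second degree of Bb major (diatonic 2 would be C). This is the Neapolitan chord — a major triad on the lowered second degree.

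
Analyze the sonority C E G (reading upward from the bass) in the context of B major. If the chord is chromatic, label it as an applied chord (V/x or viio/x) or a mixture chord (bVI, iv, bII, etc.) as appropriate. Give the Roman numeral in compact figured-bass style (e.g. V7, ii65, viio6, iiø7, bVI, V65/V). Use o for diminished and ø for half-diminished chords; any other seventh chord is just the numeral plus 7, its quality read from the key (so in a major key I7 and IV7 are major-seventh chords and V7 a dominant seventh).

The pitches C-E-G form a major triad rooted on C.
C is the lowered second degree of B major (diatonic 2 would be C#). This is the Neapolitan chord — a major triad on the lowered second degree.

bII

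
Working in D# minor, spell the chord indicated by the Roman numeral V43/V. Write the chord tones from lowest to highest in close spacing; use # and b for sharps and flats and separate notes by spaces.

B# D# E# G##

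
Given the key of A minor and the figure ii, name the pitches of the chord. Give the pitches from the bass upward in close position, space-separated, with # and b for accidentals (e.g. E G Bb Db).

Scale degree 2 in A minor is B; here the chord built on it is altered to a minor triad. ii is the minor supertonic, borrowed from the parallel major (the Dorian ii).
So the chord is B-D-F#.

B D F#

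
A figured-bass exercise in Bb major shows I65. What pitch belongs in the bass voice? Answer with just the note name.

I in Bb major has root Bb; the chord is Bb-D-F-A.
The figure 65 means first inversion — the third is in the bass.

D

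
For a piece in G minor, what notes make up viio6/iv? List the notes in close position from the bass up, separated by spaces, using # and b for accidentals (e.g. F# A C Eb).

D F B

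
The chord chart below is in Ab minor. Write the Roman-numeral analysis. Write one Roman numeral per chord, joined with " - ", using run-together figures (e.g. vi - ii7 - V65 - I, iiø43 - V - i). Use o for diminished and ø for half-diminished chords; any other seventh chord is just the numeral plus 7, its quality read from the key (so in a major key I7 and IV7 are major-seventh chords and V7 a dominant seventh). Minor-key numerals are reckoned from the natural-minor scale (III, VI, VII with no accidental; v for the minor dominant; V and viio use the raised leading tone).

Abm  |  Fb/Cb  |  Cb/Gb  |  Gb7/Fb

i - VI64 - III64 - VII42

Abm: root Ab is the tonic; minor triad there is i.
Fb/Cb: root Fb is the submediant; major triad there is VI64.
Cb/Gb has root Cb, degree 3 in Ab minor, so III64.
Gb7/Fb: dominant seventh chord on Gb = scale degree 7 → VII42.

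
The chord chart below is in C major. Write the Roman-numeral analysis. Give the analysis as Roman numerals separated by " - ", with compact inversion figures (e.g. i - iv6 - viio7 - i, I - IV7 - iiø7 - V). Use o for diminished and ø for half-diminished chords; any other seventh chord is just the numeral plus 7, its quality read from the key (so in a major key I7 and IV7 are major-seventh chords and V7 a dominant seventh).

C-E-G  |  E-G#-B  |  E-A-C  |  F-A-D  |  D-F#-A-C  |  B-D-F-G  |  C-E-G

I - V/vi - vi64 - ii6 - V7/V - V65 - I

C-E-G: major triad on C = scale degree 1 → I.
E-G#-B: chromatic; E is V of vi, so V/vi.
E-A-C has root A, degree 6 in C major, so vi64.
F-A-D: minor triad on D = scale degree 2 → ii6.
D-F#-A-C: chromatic; D is V of V, so V7/V.
B-D-F-G: root G is the dominant; dominant seventh chord there is V65.
C-E-G: root C is the tonic; major triad there is I.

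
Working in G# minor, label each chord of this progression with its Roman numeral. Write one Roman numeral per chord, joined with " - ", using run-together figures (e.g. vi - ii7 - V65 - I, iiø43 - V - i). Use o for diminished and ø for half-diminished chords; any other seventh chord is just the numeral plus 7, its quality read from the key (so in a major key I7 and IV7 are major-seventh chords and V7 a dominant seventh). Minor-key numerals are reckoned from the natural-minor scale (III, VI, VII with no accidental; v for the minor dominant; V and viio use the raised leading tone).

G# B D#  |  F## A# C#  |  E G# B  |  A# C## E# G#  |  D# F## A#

G#-B-D# has root G#, degree 1 in G# minor, so i.
F##-A#-C# has root F##, degree 7 in G# minor, so viio.
E-G#-B: major triad on E = scale degree 6 → VI.
A#-C##-E#-G#: chromatic; A# is V of V, so V7/V.
D#-F##-A#: major triad on D# = scale degree 5 → V.

i - viio - VI - V7/V - V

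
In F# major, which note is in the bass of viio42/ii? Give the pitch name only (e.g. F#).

The applied chord viio42/ii is rooted on F##: F##-A#-C#-E.
The figure 42 means third inversion — the seventh is in the bass.

E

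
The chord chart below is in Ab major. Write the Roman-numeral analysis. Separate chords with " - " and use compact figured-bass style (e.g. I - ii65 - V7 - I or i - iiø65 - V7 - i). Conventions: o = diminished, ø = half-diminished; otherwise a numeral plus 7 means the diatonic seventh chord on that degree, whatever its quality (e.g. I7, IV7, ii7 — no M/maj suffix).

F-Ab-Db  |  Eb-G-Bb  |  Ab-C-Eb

F-Ab-Db has root Db, degree 4 in Ab major, so IV6.
Eb-G-Bb: root Eb is the dominant; major triad there is V.
Ab-C-Eb: root Ab is the tonic; major triad there is I.

IV6 - V - I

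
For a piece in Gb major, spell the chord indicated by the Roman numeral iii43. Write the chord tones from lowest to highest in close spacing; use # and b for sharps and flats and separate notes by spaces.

F Ab Bb Db

The numeral's case and figure indicate a minor seventh chord. In Gb major its root, scale degree 3, is Bb.
Stacking thirds from Bb gives Bb-Db-F-Ab.
The figured bass 43 indicates second inversion, placing the fifth (F) in the bass: F-Ab-Bb-Db.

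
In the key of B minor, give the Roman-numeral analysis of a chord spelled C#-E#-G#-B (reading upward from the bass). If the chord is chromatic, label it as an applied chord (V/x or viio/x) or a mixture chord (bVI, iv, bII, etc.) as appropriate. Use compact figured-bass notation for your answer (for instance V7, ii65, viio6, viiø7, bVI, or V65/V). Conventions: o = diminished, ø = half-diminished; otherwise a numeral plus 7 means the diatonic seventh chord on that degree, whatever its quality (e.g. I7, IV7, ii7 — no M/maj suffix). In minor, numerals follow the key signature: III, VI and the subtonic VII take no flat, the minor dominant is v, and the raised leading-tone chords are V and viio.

V7/V

Stacked in thirds the chord is C#-E#-G#-B: a dominant seventh chord on C#.
C# is not a diatonic chord root with this quality in B minor, but it lies a perfect fifth above F# (V), so the chord functions as an applied dominant of V.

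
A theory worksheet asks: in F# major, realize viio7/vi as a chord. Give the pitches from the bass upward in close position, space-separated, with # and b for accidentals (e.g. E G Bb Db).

C## E# G# B

viio7/vi is a secondary leading-tone chord. The target vi is D# in F# major; the applied chord is rooted a semitone below, on C##.
Building a fully diminished seventh chord on C## gives C##-E#-G#-B.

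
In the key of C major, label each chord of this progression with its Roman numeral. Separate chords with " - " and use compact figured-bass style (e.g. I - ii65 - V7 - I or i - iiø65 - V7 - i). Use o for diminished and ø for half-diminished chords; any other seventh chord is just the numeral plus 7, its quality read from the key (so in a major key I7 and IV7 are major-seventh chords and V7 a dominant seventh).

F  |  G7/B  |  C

IV - V65 - I

F: major triad on F = scale degree 4 → IV.
G7/B: root G is the dominant; dominant seventh chord there is V65.
C has root C, degree 1 in C major, so I.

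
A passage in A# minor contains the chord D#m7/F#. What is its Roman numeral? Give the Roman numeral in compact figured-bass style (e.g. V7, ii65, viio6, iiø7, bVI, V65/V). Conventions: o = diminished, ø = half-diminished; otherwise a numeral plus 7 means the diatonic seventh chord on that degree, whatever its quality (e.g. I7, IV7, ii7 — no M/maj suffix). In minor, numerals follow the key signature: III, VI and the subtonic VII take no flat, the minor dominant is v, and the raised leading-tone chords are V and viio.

iv65

The pitches D#-F#-A#-C# form a minor seventh chord rooted on D#.
D# is scale degree 4 in A# minor, and a minor seventh chord on that degree is written iv7.
With F# in the bass the chord is in first inversion, so the figured bass is 65.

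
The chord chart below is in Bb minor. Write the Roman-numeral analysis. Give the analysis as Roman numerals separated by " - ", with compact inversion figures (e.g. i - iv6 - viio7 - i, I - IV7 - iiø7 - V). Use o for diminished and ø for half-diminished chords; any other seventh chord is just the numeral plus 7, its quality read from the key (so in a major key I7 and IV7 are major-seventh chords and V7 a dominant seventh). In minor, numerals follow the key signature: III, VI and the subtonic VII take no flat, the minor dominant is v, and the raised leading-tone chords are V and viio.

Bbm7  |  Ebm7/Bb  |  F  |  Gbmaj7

Bbm7: minor seventh chord on Bb = scale degree 1 → i7.
Ebm7/Bb has root Eb, degree 4 in Bb minor, so iv43.
F: major triad on F = scale degree 5 → V.
Gbmaj7 has root Gb, degree 6 in Bb minor, so VI7.

i7 - iv43 - V - VI7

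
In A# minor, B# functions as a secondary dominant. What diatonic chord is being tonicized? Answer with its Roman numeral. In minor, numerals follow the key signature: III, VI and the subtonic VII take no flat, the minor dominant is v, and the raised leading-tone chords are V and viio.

V

The chord is a major triad on B#.
A dominant resolves down a perfect fifth: B# → E#. In A# minor, E# is scale degree 5, i.e. V.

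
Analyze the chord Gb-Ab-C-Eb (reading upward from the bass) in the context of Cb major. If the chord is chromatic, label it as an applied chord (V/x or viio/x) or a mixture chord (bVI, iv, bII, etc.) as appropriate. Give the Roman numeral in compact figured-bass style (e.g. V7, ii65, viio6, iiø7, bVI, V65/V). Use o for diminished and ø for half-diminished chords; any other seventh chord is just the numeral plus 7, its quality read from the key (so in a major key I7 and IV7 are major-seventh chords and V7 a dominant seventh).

V42/ii

Stacked in thirds the chord is Ab-C-Eb-Gb: a dominant seventh chord on Ab.
Ab is not a diatonic chord root with this quality in Cb major, but it lies a perfect fifth above Db (ii), so the chord functions as an applied dominant of ii.
With Gb in the bass the chord is in third inversion, so the figured bass is 42.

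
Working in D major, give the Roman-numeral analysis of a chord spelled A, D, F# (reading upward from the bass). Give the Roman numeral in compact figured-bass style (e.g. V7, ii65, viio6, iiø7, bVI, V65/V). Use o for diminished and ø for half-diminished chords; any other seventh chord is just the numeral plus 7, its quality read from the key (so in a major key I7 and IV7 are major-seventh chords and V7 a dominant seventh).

I64

The pitches D-F#-A form a major triad rooted on D.
D is scale degree 1 in D major, and a major triad on that degree is written I.
With A in the bass the chord is in second inversion, so the figured bass is 64.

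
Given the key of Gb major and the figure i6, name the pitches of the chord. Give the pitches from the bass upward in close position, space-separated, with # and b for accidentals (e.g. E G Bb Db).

Bbb Db Gb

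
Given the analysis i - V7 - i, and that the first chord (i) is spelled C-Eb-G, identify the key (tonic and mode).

The chord Cm is a minor triad rooted on C; its label is i.
If C is scale degree 1 and the mode makes that degree carry a minor triad, the tonic is C and the mode is minor.

C minor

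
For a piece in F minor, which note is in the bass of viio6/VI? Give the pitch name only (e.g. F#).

The applied chord viio6/VI is rooted on C: C-Eb-Gb.
The figure 6 means first inversion — the third is in the bass.

Eb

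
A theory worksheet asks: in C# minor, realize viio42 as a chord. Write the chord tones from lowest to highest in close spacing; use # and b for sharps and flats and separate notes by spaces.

In C# minor, the leading-tone chord is built on the raised seventh degree, B#.
Stacking thirds from B# gives B#-D#-F#-A.
The figured bass 42 indicates third inversion, placing the seventh (A) in the bass: A-B#-D#-F#.

A B# D# F#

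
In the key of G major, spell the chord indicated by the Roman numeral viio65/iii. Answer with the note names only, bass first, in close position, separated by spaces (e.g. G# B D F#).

C# E G A#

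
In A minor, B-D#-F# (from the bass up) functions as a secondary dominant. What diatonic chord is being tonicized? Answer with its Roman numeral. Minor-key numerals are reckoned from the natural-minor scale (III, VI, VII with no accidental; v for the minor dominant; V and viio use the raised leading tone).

V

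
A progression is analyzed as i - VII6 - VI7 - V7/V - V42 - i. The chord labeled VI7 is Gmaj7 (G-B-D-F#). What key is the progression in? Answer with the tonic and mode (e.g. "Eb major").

B minor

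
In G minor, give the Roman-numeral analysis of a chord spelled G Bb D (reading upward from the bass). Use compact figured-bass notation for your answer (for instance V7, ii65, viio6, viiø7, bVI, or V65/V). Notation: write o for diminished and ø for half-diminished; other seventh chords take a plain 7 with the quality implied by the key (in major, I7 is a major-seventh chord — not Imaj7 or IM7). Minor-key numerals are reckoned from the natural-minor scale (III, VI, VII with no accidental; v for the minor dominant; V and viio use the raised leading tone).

Stacked in thirds the chord is G-Bb-D: a minor triad on G.
G is scale degree 1 in G minor, and a minor triad on that degree is written i.

i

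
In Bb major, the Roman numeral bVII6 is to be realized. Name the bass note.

C

bVII in Bb major has root Ab; the chord is Ab-C-Eb.
The figure 6 means first inversion — the third is in the bass.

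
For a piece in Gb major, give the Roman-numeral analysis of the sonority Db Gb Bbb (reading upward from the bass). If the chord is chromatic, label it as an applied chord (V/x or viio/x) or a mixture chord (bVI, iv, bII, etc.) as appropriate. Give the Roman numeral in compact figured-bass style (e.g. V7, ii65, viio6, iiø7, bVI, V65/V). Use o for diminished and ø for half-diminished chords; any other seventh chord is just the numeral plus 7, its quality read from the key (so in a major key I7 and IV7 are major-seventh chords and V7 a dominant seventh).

i64

Stacked in thirds the chord is Gb-Bbb-Db: a minor triad on Gb.
Gb is the first degree of Gb major. This is the minor tonic, borrowed from the parallel minor.
With Db in the bass the chord is in second inversion, so the figured bass is 64.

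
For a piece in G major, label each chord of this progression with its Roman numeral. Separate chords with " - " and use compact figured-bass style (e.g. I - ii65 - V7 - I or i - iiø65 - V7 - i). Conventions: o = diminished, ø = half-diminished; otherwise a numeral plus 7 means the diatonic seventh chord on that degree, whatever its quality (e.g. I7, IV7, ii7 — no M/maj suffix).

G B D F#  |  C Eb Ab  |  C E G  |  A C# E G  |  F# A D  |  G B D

G-B-D-F#: major seventh chord on G = scale degree 1 → I7.
C-Eb-Ab: Ab with this quality isn't in the key; a major triad on b2 is the Neapolitan sixth, bII6 (third, C, in the bass — hence the 6).
C-E-G: major triad on C = scale degree 4 → IV.
A-C#-E-G: a dominant seventh chord on A, the applied dominant of V → V7/V.
F#-A-D: major triad on D = scale degree 5 → V6.
G-B-D: root G is the tonic; major triad there is I.

I7 - bII6 - IV - V7/V - V6 - I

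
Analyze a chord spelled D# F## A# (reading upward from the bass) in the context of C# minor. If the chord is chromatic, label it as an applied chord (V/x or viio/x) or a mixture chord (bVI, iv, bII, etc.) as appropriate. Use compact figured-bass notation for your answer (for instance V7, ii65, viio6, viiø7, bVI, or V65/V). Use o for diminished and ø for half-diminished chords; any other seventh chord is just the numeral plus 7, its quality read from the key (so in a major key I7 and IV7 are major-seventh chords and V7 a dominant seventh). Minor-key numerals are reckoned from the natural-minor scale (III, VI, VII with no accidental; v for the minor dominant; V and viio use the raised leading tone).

V/V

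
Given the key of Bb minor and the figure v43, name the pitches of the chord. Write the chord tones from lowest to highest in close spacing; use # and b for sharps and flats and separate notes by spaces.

C Eb F Ab

In Bb minor, the fifth degree is F, and the diatonic chord built there is a minor seventh chord.
Stacking thirds from F gives F-Ab-C-Eb.
With the 43 figure the chord is in second inversion; from the bass C upward in close position it reads C-Eb-F-Ab.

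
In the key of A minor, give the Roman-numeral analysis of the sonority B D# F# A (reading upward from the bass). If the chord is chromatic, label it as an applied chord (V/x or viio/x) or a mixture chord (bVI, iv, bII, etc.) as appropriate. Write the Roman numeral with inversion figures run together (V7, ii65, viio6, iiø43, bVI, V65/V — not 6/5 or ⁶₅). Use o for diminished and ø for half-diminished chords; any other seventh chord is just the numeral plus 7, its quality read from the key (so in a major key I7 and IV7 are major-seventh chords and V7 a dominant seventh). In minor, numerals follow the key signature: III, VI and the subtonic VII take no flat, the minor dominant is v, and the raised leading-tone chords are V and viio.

V7/V

Stacked in thirds the chord is B-D#-F#-A: a dominant seventh chord on B.
B is not a diatonic chord root with this quality in A minor, but it lies a perfect fifth above E (V), so the chord functions as an applied dominant of V.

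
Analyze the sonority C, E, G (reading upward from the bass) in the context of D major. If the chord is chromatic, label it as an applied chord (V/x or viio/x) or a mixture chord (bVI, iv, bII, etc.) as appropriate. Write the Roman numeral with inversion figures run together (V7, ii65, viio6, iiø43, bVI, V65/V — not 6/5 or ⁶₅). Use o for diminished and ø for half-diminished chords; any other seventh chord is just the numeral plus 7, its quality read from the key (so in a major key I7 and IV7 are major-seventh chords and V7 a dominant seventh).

bVII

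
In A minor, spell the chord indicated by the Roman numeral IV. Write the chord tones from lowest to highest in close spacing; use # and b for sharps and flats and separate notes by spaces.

D F# A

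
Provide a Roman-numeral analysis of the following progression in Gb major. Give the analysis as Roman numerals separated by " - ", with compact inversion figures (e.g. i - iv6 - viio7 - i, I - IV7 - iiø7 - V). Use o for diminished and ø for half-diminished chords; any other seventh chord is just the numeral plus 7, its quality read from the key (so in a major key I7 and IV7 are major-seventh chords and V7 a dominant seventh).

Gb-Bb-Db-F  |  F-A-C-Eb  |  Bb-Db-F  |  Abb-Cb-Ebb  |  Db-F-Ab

Gb-Bb-Db-F: major seventh chord on Gb = scale degree 1 → I7.
F-A-C-Eb: chromatic; F is V of iii, so V7/iii.
Bb-Db-F has root Bb, degree 3 in Gb major, so iii.
Abb-Cb-Ebb: major triad on Abb — chromatic; Abb is the lowered second degree, so this is the Neapolitan chord, bII.
Db-F-Ab: root Db is the dominant; major triad there is V.

I7 - V7/iii - iii - bII - V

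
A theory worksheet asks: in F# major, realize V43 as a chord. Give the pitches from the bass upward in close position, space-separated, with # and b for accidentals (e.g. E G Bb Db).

G# B C# E#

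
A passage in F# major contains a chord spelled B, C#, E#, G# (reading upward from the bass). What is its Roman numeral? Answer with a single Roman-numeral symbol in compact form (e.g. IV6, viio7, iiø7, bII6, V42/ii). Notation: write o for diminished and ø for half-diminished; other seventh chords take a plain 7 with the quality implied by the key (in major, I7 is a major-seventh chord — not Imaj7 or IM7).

V42

The pitches C#-E#-G#-B form a dominant seventh chord rooted on C#.
In F# major, C# is the dominant; the diatonic dominant seventh chord there is V7.
With B in the bass the chord is in third inversion, so the figured bass is 42.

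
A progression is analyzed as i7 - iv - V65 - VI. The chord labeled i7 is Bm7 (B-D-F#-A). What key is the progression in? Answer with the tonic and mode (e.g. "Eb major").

B minor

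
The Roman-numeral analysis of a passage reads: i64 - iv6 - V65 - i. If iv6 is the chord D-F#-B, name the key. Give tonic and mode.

The chord Bm/D is a minor triad rooted on B; its label is iv6.
iv6 on B implies B is the subdominant; that puts the tonic at F#, and the lowercase numeral fits minor mode.

F# minor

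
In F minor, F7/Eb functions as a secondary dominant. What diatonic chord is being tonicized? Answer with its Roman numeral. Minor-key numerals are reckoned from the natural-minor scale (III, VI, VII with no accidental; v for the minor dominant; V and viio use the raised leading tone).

iv

The chord is a dominant seventh chord on F.
A dominant resolves down a perfect fifth: F → Bb. In F minor, Bb is scale degree 4, i.e. iv.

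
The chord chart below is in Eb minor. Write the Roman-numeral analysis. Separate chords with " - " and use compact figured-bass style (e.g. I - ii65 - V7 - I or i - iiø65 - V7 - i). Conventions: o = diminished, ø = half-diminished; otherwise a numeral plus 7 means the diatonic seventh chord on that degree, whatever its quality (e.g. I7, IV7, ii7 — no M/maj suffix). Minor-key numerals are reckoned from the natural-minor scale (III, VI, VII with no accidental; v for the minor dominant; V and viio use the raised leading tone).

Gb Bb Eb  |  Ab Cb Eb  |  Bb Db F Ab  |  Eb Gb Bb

Gb-Bb-Eb: root Eb is the tonic; minor triad there is i6.
Ab-Cb-Eb has root Ab, degree 4 in Eb minor, so iv.
Bb-Db-F-Ab has root Bb, degree 5 in Eb minor, so v7.
Eb-Gb-Bb: minor triad on Eb = scale degree 1 → i.

i6 - iv - v7 - i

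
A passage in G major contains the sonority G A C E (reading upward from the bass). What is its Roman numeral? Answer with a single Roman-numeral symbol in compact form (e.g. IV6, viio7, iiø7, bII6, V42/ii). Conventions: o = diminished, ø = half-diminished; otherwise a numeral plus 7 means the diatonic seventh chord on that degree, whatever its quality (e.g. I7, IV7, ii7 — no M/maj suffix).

ii42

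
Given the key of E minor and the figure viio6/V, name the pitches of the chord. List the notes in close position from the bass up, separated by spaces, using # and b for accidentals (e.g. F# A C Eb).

C# E A#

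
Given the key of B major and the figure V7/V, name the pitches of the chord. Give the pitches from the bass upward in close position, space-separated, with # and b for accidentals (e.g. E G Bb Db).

C# E# G# B

V7/V is a secondary dominant — the dominant seventh of V. V in B major is F#, so the applied chord's root is C#, a perfect fifth above.
Building a dominant seventh chord on C# gives C#-E#-G#-B.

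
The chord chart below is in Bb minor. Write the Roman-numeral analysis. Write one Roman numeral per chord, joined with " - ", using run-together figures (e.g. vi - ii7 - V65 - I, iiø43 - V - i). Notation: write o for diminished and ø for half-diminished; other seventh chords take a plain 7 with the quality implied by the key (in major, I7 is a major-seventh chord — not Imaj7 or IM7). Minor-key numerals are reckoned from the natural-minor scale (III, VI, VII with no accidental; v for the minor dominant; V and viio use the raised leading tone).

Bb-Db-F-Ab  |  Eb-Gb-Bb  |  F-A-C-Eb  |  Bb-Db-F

Bb-Db-F-Ab: minor seventh chord on Bb = scale degree 1 → i7.
Eb-Gb-Bb: root Eb is the subdominant; minor triad there is iv.
F-A-C-Eb: root F is the dominant; dominant seventh chord there is V7.
Bb-Db-F has root Bb, degree 1 in Bb minor, so i.

i7 - iv - V7 - i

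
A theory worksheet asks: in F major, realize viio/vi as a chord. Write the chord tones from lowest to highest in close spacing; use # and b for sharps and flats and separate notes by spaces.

viio/vi is a secondary leading-tone chord. The target vi is D in F major; the applied chord is rooted a semitone below, on C#.
Building a diminished triad on C# gives C#-E-G.

C# E G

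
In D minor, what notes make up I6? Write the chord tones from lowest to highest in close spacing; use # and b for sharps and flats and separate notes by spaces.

Scale degree 1 in D minor is D; here the chord built on it is altered to a major triad. I6 is the major tonic (Picardy third), borrowed from the parallel major.
So the chord is D-F#-A.
The figured bass 6 indicates first inversion, placing the third (F#) in the bass: F#-A-D.

F# A D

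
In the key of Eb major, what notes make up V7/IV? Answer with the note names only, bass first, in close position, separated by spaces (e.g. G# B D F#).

Eb G Bb Db

V7/IV is a secondary dominant — the dominant seventh of IV. IV in Eb major is Ab, so the applied chord's root is Eb, a perfect fifth above.
Building a dominant seventh chord on Eb gives Eb-G-Bb-Db.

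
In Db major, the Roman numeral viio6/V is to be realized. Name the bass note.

Bb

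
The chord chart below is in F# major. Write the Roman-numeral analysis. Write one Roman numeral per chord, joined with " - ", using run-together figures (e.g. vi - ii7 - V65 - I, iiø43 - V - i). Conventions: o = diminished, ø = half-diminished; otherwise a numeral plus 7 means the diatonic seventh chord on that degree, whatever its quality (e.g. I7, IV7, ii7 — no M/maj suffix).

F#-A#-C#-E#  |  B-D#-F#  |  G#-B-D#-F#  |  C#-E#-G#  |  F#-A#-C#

I7 - IV - ii7 - V - I

F#-A#-C#-E# has root F#, degree 1 in F# major, so I7.
B-D#-F#: major triad on B = scale degree 4 → IV.
G#-B-D#-F# has root G#, degree 2 in F# major, so ii7.
C#-E#-G#: root C# is the dominant; major triad there is V.
F#-A#-C# has root F#, degree 1 in F# major, so I.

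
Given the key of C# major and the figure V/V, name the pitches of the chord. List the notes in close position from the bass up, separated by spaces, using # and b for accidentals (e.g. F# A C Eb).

D# F## A#

The slash means an applied dominant: we want the dominant of V. In C# major, V is G# major, and its dominant is built on D#.
Building a major triad on D# gives D#-F##-A#.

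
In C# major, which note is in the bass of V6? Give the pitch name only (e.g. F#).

B#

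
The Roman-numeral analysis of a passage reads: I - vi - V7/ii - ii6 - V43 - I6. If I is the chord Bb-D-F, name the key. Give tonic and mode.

The chord Bb is a major triad rooted on Bb; its label is I.
If Bb is scale degree 1 and the mode makes that degree carry a major triad, the tonic is Bb and the mode is major.

Bb major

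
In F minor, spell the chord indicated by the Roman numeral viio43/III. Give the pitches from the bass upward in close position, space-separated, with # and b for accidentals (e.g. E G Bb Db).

Db Fb G Bb

The slash marks an applied leading-tone chord: viio of III. In F minor, III is Ab, so the leading tone to it is G, a half step below.
Building a fully diminished seventh chord on G gives G-Bb-Db-Fb.
The figured bass 43 indicates second inversion, placing the fifth (Db) in the bass: Db-Fb-G-Bb.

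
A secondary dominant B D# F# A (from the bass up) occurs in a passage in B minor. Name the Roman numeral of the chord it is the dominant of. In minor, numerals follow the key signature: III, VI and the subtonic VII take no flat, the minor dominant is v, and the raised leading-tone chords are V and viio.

iv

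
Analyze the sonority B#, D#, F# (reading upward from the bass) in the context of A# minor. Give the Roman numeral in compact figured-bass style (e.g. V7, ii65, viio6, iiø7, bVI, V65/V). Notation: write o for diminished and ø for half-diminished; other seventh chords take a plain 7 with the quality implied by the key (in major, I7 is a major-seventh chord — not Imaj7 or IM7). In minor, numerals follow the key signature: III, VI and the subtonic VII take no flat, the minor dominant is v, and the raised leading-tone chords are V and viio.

The pitches B#-D#-F# form a diminished triad rooted on B#.
In A# minor, B# is the supertonic; the diatonic diminished triad there is iio.

iio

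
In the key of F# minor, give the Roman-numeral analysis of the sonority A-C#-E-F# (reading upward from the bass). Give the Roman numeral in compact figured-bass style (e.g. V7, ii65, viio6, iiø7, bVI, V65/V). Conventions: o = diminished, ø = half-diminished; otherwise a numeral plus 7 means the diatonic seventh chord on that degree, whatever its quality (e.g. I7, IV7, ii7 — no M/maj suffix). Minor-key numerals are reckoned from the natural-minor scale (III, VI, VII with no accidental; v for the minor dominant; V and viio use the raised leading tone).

i65

Stacked in thirds the chord is F#-A-C#-E: a minor seventh chord on F#.
In F# minor, F# is the tonic; the diatonic minor seventh chord there is i7.
With A in the bass the chord is in first inversion, so the figured bass is 65.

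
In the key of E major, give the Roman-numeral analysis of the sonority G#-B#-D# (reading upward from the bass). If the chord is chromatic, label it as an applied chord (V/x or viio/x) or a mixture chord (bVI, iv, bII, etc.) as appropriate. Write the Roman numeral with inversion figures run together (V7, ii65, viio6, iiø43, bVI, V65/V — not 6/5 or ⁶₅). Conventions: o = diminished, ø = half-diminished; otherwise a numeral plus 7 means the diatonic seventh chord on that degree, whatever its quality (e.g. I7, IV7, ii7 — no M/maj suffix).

V/vi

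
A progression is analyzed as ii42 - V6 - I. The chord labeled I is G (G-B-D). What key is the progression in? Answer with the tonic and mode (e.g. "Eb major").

G major

The chord G is a major triad rooted on G; its label is I.
If G is scale degree 1 and the mode makes that degree carry a major triad, the tonic is G and the mode is major.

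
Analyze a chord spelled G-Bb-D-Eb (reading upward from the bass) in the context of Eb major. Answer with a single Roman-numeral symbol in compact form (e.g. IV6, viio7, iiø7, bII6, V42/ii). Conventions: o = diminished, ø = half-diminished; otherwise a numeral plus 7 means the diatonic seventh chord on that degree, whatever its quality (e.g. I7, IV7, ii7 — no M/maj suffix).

I65

The pitches Eb-G-Bb-D form a major seventh chord rooted on Eb.
Eb is scale degree 1 in Eb major, and a major seventh chord on that degree is written I7.
With G in the bass the chord is in first inversion, so the figured bass is 65.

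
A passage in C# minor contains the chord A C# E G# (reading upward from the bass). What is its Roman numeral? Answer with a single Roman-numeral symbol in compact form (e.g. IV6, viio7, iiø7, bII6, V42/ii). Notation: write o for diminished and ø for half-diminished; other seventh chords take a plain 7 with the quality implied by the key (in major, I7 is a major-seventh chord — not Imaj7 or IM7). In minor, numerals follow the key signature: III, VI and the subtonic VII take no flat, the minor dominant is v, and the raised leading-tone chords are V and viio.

The pitches A-C#-E-G# form a major seventh chord rooted on A.
A is scale degree 6 in C# minor, and a major seventh chord on that degree is written VI7.

VI7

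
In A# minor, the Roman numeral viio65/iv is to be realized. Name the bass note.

The applied chord viio65/iv is rooted on C##: C##-E#-G#-B.
The figure 65 means first inversion — the third is in the bass.

E#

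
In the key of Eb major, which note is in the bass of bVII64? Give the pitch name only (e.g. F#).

bVII in Eb major has root Db; the chord is Db-F-Ab.
The figure 64 means second inversion — the fifth is in the bass.

Ab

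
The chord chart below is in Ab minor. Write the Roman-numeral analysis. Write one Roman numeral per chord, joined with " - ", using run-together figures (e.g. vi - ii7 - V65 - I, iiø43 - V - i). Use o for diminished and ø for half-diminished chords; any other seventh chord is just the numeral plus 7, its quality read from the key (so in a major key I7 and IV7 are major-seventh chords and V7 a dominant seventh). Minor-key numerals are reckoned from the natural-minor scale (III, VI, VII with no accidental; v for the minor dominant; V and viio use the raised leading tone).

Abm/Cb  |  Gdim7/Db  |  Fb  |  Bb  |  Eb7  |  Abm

i6 - viio43 - VI - V/V - V7 - i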